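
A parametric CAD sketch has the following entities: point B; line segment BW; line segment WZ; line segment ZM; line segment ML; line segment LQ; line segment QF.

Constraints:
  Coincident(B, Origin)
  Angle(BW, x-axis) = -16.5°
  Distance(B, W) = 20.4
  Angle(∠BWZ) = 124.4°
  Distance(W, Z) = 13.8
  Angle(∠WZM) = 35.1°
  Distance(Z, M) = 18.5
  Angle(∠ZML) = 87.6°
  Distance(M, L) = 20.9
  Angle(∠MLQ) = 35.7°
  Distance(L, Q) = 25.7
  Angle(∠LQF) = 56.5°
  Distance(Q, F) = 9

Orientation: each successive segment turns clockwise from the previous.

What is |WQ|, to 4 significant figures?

11.54

B is at the origin; BW runs at -16.5° with length 20.4, so W = (19.56, -5.794). ∠BWZ = 124.4° gives WZ at -72.10° from the x-axis; with |WZ| = 13.8, Z = (23.80, -18.93). ∠WZM = 35.1° gives ZM at 143.0° from the x-axis; with |ZM| = 18.5, M = (9.027, -7.792). ∠ZML = 87.6° gives ML at 50.60° from the x-axis; with |ML| = 20.9, L = (22.29, 8.358). ∠MLQ = 35.7° gives LQ at -93.70° from the x-axis; with |LQ| = 25.7, Q = (20.63, -17.29). Then |WQ| = |Q − W| = 11.54.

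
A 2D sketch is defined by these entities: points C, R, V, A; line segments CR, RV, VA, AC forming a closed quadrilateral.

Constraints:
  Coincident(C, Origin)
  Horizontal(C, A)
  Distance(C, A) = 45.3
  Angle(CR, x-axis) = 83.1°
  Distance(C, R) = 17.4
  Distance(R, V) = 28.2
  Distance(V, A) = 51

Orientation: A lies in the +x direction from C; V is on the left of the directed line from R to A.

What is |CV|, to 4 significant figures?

44.75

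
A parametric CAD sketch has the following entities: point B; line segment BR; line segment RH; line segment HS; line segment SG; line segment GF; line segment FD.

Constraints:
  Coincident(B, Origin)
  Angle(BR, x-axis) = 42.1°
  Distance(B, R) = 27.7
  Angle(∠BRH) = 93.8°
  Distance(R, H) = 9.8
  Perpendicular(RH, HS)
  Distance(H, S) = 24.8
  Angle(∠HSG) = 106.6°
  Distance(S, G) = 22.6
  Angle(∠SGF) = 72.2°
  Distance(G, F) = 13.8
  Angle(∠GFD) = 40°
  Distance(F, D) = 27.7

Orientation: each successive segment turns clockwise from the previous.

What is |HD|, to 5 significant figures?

39.253

B is at the origin; BR runs at 42.1° with length 27.7, so R = (20.553, 18.571). ∠BRH = 93.8° gives RH at -44.100° from the x-axis; with |RH| = 9.8, H = (27.590, 11.751). RH is perpendicular to HS, so HS runs at -134.10°; with |HS| = 24.8, S = (10.332, -6.0587). ∠HSG = 106.6° gives SG at 152.50° from the x-axis; with |SG| = 22.6, G = (-9.7147, 4.3769). ∠SGF = 72.2° gives GF at 44.700° from the x-axis; with |GF| = 13.8, F = (0.094319, 14.084). ∠GFD = 40.0° gives FD at -95.300° from the x-axis; with |FD| = 27.7, D = (-2.4643, -13.498). Then |HD| = |D − H| = 39.253.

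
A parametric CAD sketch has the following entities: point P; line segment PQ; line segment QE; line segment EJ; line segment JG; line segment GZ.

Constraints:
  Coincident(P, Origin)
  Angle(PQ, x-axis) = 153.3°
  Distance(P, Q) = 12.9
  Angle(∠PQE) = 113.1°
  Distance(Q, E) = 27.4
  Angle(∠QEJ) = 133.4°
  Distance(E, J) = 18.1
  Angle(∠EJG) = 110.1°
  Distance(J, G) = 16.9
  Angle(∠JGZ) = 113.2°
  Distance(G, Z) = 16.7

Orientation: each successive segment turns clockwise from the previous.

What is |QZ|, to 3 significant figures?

31.5

P is at the origin; PQ runs at 153.3° with length 12.9, so Q = (-11.5, 5.80). ∠PQE = 113.1° gives QE at 86.4° from the x-axis; with |QE| = 27.4, E = (-9.80, 33.1). ∠QEJ = 133.4° gives EJ at 39.8° from the x-axis; with |EJ| = 18.1, J = (4.10, 44.7). ∠EJG = 110.1° gives JG at -30.1° from the x-axis; with |JG| = 16.9, G = (18.7, 36.3). ∠JGZ = 113.2° gives GZ at -96.9° from the x-axis; with |GZ| = 16.7, Z = (16.7, 19.7). Then |QZ| = |Z − Q| = 31.5.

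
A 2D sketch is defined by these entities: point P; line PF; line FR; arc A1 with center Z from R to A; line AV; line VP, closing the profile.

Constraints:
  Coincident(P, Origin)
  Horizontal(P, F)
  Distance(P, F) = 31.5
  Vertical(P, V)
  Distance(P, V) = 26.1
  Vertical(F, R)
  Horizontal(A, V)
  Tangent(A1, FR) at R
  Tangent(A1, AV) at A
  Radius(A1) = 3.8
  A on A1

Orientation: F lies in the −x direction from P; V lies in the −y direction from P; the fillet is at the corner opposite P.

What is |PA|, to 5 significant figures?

38.059

The virtual corner opposite P is at (-31.500, -26.100). The tangent condition forces ZR to be normal to FR and since A1 is tangent to AV there, ZA ⟂ AV, with radius 3.8, so the center Z sits 3.8 in from both sides at Z = (-27.700, -22.300). That places the tangent points at R = (-31.500, -22.300) on FR and A = (-27.700, -26.100) on AV. Then |PA| = |A − P| = 38.059.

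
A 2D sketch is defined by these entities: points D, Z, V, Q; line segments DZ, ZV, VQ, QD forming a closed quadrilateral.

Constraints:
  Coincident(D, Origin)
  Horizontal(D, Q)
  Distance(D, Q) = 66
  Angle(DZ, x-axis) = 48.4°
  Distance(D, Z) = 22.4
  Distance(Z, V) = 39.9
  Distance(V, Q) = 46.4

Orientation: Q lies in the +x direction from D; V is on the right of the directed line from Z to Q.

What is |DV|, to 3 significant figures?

33.2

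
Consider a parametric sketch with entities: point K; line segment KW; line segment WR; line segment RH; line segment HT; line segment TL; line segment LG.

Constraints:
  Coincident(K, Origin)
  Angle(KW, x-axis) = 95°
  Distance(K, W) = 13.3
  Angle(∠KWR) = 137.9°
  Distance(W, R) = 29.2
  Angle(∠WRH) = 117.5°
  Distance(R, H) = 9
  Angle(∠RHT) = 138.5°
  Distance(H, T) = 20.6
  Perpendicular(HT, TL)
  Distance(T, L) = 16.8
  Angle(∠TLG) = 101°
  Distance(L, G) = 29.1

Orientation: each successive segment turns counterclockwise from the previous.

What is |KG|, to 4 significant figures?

27.36

K is at the origin; KW runs at 95.0° with length 13.3, so W = (-1.159, 13.25). ∠KWR = 137.9° gives WR at 137.1° from the x-axis; with |WR| = 29.2, R = (-22.55, 33.13). ∠WRH = 117.5° gives RH at -160.4° from the x-axis; with |RH| = 9.0, H = (-31.03, 30.11). ∠RHT = 138.5° gives HT at -118.9° from the x-axis; with |HT| = 20.6, T = (-40.98, 12.07). HT is perpendicular to TL, so TL runs at -28.90°; with |TL| = 16.8, L = (-26.28, 3.954). ∠TLG = 101.0° gives LG at 50.10° from the x-axis; with |LG| = 29.1, G = (-7.610, 26.28). Then |KG| = |G − K| = 27.36.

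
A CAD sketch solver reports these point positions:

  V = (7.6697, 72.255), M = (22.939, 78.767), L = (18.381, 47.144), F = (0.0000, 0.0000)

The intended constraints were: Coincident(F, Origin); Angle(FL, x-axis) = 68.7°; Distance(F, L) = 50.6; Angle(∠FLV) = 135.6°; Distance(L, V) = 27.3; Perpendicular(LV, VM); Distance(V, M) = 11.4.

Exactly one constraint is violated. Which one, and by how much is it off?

Distance(V, M) = 11.4 — off by 5.20.

F = (0.00, 0.00) ✓; FL at 68.70° ✓; |FL| = 50.60 ✓; ∠FLV = 135.6° ✓; |LV| = 27.30 ✓; ∠(LV, VM) = 90.00° ✓; |VM| = 16.60 ✗.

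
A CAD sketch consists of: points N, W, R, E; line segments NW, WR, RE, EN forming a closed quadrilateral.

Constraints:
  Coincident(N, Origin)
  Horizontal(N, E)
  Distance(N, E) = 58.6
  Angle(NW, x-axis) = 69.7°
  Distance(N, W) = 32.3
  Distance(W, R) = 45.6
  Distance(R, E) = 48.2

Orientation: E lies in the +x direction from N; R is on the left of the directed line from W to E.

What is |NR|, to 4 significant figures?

71.64

N is at the origin; N and E share the same y with |NE| = 58.6 and E in +x, so E = (58.6, 0). NW runs at 69.7° with |NW| = 32.3, so W = (11.21, 30.29). R is determined by |WR| = 45.6 and |RE| = 48.2 together: it lies at the intersection of circle(W, 45.6) and circle(E, 48.2). With |WE| = 56.25, the foot of the radical line on WE is 25.96 from W and the perpendicular offset is √(45.6² − 25.96²) = 37.49. Taking the left-of-WE solution: R = (53.27, 47.90).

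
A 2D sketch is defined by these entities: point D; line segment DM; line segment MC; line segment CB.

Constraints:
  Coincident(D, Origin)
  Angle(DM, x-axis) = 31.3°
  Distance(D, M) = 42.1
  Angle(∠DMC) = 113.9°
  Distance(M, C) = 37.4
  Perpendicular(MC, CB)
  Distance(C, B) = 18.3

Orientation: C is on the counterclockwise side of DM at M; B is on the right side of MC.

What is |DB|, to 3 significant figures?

78.7

∠DMC = 113.9°, so MC runs at 31.3° + (180° − 113.9°) = 97.4° from the x-axis; with |MC| = 37.4, C = M + 37.4·(cos 97.4°, sin 97.4°) = (31.2, 59.0). MC is perpendicular to CB; with |CB| = 18.3 on the right of MC, B = C + 18.3·(0.992, 0.129) = (49.3, 61.3). Then |DB| = |B − D| = 78.7.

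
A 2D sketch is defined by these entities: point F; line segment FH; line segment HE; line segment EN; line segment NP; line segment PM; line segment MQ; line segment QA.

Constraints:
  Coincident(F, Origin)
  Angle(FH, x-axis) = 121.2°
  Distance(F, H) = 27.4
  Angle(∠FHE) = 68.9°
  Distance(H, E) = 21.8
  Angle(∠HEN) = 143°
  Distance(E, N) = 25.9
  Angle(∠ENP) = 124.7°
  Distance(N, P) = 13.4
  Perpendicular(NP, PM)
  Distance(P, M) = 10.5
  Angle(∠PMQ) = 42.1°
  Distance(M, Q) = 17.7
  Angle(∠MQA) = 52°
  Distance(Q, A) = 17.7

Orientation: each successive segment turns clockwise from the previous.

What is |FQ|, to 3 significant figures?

36.2

F is at the origin; FH runs at 121.2° with length 27.4, so H = (-14.2, 23.4). ∠FHE = 68.9° gives HE at 10.1° from the x-axis; with |HE| = 21.8, E = (7.27, 27.3). ∠HEN = 143.0° gives EN at -26.9° from the x-axis; with |EN| = 25.9, N = (30.4, 15.5). ∠ENP = 124.7° gives NP at -82.2° from the x-axis; with |NP| = 13.4, P = (32.2, 2.27). NP ⟂ PM, so PM runs at -172°; with |PM| = 10.5, M = (21.8, 0.841). ∠PMQ = 42.1° gives MQ at 49.9° from the x-axis; with |MQ| = 17.7, Q = (33.2, 14.4). Then |FQ| = |Q − F| = 36.2.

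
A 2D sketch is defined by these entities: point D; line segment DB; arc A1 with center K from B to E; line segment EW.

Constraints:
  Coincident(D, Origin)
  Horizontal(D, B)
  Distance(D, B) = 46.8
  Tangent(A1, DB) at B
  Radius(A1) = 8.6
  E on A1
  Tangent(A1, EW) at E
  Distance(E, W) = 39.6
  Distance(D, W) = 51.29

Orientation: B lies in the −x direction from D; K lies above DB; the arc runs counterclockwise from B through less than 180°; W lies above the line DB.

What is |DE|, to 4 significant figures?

39.06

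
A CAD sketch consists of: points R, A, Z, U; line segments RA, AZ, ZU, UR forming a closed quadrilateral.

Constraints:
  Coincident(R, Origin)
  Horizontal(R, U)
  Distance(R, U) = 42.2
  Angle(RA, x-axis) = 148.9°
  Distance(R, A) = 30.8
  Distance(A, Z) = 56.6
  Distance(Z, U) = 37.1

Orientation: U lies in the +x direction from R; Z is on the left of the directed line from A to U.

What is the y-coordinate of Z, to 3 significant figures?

34.0

R is at the origin; RU is horizontal with |RU| = 42.2 and U in +x, so U = (42.2, 0). RA runs at 148.9° with |RA| = 30.8, so A = (-26.4, 15.9). Z is determined by |AZ| = 56.6 and |ZU| = 37.1 together: it lies at the intersection of circle(A, 56.6) and circle(U, 37.1). With |AU| = 70.4, the foot of the radical line on AU is 48.2 from A and the perpendicular offset is √(56.6² − 48.2²) = 29.7. Taking the left-of-AU solution: Z = (27.3, 34.0).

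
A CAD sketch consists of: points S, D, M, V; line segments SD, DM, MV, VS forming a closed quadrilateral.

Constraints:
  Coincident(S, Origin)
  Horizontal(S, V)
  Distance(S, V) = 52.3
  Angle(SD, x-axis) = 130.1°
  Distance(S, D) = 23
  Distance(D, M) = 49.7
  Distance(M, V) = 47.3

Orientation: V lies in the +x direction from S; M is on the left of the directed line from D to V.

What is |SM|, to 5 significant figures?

50.306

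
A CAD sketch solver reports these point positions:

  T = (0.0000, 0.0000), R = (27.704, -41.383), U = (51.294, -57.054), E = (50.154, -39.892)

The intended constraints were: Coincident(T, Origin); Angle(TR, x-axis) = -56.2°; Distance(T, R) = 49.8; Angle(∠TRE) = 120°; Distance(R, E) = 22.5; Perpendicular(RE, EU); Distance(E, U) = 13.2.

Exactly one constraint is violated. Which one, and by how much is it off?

Distance(E, U) = 13.2 — off by 4.00.

T = (0.00, 0.00) ✓; TR at -56.20° ✓; |TR| = 49.80 ✓; ∠TRE = 120.0° ✓; |RE| = 22.50 ✓; ∠(RE, EU) = 90.00° ✓; |EU| = 17.20 ✗.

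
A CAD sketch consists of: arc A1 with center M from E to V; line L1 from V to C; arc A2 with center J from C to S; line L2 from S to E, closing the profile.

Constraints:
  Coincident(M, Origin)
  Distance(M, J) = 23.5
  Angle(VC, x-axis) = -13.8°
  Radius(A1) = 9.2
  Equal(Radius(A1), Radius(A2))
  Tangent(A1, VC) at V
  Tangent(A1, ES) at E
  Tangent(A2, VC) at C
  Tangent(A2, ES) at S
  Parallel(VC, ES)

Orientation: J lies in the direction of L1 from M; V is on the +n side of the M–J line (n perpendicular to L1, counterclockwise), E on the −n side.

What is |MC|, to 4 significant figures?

25.24

The slot axis is L1's direction at -13.8°, so u = (cos -13.8°, sin -13.8°) = (0.9711, -0.2385) and n = (−sin -13.8°, cos -13.8°) = (0.2385, 0.9711). M is at the origin and J lies 23.5 along u from M, so J = 23.5·u = (22.82, -5.606). Tangency of A1 to both parallel lines with radius 9.2 puts V and E at M ± 9.2·n: V = (2.195, 8.934), E = (-2.195, -8.934). Equal radii place C and S the same way about J: C = J + 9.2·n = (25.02, 3.329), S = J − 9.2·n = (20.63, -14.54). Then |MC| = |C − M| = 25.24.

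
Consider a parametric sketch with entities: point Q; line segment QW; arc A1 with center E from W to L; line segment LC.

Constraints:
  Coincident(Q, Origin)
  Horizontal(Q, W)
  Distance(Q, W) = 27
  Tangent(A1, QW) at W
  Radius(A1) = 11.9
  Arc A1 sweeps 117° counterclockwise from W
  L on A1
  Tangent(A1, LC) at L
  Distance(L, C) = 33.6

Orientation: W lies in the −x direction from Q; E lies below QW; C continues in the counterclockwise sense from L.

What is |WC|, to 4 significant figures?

47.47

Q is at the origin; Q and W share the same y with |QW| = 27.0 and W on the −x side, so W = (-27.00, 0.000). Tangency of A1 to QW means the radius EW is perpendicular to QW, so E = W + (0, -11.9) = (-27.00, -11.90). On A1, W sits at bearing 90° from E; a 117° counterclockwise sweep puts L at bearing 207°, so L = E + 11.9·(cos 207°, sin 207°) = (-37.60, -17.30). Since A1 is tangent to LC there, EL ⟂ LC, so LC runs along (−sin 207°, cos 207°); with |LC| = 33.6, C = (-22.35, -47.24). Then |WC| = |C − W| = 47.47.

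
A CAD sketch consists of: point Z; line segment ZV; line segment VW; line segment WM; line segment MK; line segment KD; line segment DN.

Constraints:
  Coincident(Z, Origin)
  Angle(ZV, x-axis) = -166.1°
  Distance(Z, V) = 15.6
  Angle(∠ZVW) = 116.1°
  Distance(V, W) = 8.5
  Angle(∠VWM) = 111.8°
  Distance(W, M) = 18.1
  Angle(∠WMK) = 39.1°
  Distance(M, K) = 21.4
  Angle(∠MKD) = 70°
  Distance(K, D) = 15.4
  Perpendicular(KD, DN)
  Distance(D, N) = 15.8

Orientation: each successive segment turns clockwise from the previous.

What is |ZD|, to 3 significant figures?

23.2

Z is at the origin; ZV runs at -166.1° with length 15.6, so V = (-15.1, -3.75). ∠ZVW = 116.1° gives VW at 130° from the x-axis; with |VW| = 8.5, W = (-20.6, 2.76). ∠VWM = 111.8° gives WM at 61.8° from the x-axis; with |WM| = 18.1, M = (-12.1, 18.7). ∠WMK = 39.1° gives MK at -79.1° from the x-axis; with |MK| = 21.4, K = (-8.01, -2.30). ∠MKD = 70.0° gives KD at 171° from the x-axis; with |KD| = 15.4, D = (-23.2, 0.137). Then |ZD| = |D − Z| = 23.2.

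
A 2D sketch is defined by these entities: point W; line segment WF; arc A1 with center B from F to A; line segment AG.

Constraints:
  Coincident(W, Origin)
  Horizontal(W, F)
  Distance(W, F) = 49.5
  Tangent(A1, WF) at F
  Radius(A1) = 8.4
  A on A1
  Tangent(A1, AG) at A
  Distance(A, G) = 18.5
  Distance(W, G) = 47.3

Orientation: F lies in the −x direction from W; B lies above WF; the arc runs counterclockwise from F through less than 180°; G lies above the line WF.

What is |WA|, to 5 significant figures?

41.838

W is at the origin; W and F share the same y with |WF| = 49.5 and F on the −x side, so F = (-49.500, 0.0000). Tangency of A1 to WF means the radius BF is perpendicular to WF, so B = F + (0, 8.4) = (-49.500, 8.4000). Since BA ⟂ AG (tangency), |BG| = √(8.4² + 18.5²) = 20.318 regardless of where A sits on A1. So G lies on both circle(W, 47.3) and circle(B, 20.318); the above-WF intersection is G = (-39.468, 26.068). A is the foot of the tangent from G: A = (-41.134, 7.6435).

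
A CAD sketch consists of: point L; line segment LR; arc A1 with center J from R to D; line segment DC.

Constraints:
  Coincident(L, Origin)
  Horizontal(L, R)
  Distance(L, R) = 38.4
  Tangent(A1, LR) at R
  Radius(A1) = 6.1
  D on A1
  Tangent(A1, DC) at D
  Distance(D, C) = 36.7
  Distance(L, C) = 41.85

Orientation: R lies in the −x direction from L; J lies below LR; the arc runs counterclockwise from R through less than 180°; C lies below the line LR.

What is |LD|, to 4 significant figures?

44.14

Checks: L = (0.00, 0.00) ✓; |LR| = 38.40 ✓; |JD| = 6.100 ✓; ∠(JD, DC) = 90.00° ✓; |DC| = 36.70 ✓; |LC| = 41.85 ✓.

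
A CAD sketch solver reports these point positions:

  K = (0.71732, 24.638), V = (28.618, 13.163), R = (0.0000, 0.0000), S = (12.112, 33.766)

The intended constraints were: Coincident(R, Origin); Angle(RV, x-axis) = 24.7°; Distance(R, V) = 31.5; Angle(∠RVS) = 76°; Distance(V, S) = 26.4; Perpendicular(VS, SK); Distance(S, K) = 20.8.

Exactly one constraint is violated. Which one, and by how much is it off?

Distance(S, K) = 20.8 — off by 6.20.

R = (0.00, 0.00) ✓; RV at 24.70° ✓; |RV| = 31.50 ✓; ∠RVS = 76.00° ✓; |VS| = 26.40 ✓; ∠(VS, SK) = 90.00° ✓; |SK| = 14.60 ✗.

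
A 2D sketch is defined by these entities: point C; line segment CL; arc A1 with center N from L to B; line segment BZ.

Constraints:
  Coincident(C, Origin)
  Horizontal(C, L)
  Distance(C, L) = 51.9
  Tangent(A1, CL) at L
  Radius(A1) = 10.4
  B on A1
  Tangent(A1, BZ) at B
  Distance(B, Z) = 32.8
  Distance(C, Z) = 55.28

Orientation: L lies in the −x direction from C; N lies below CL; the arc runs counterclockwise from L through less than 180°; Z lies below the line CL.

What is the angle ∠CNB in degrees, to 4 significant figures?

147.6°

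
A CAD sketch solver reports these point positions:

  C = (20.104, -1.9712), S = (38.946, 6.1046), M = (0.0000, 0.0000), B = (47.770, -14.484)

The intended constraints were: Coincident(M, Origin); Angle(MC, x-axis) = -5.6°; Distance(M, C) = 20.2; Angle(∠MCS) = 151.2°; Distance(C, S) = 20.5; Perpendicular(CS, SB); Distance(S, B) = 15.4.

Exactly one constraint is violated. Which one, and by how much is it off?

Distance(S, B) = 15.4 — off by 7.00.

M = (0.00, 0.00) ✓; MC at -5.600° ✓; |MC| = 20.20 ✓; ∠MCS = 151.2° ✓; |CS| = 20.50 ✓; ∠(CS, SB) = 90.00° ✓; |SB| = 22.40 ✗.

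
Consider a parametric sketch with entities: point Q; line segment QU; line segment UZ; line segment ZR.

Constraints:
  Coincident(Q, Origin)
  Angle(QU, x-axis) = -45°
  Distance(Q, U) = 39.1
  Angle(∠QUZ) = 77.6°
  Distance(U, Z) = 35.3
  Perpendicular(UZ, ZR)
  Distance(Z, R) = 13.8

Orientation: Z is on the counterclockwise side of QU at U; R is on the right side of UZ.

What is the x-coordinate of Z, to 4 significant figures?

46.67

Q is at the origin; QU runs at -45.0° with length 39.1, so U = 39.1·(cos -45.0°, sin -45.0°) = (27.65, -27.65). ∠QUZ = 77.6°, so UZ runs at -45.0° + (180° − 77.6°) = 57.40° from the x-axis; with |UZ| = 35.3, Z = U + 35.3·(cos 57.40°, sin 57.40°) = (46.67, 2.091). So Z.x = 46.67.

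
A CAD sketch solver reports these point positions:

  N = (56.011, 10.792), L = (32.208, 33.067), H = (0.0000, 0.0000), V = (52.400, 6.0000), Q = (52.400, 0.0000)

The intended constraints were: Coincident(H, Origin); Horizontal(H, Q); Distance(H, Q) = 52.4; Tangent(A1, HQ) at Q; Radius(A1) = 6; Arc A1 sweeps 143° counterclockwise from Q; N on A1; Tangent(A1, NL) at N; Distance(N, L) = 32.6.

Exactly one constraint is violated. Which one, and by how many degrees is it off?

Tangent(A1, NL) at N — off by 6.10°.

H = (0.00, 0.00) ✓; H.y = 0.00, Q.y = 0.00 ✓; |HQ| = 52.40 ✓; ∠(VQ, QH) = 90.00° ✓; |VQ| = 6.000 ✓; bearing(V→N) − bearing(V→Q) = 143.0° ✓; |VN| = 6.000 ✓; ∠(VN, NL) = 96.10° ✗; |NL| = 32.60 ✓.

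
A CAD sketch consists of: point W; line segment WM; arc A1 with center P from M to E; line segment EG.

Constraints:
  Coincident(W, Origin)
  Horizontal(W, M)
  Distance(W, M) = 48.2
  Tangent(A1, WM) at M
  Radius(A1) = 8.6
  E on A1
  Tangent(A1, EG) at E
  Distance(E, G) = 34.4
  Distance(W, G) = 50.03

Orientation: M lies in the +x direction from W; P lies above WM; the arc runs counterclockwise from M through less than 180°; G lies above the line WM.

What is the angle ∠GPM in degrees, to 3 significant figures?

151°

W is at the origin; W and M share the same y with |WM| = 48.2 and M on the +x side, so M = (48.2, 0.00). A1 meets WM tangentially, so PM is at right angles to WM, so P = M + (0, 8.6) = (48.2, 8.60). Since PE ⟂ EG (tangency), |PG| = √(8.6² + 34.4²) = 35.5 regardless of where E sits on A1. So G lies on both circle(W, 50.03) and circle(P, 35.5); the above-WM intersection is G = (30.7, 39.5). E is the foot of the tangent from G: E = (54.4, 14.5).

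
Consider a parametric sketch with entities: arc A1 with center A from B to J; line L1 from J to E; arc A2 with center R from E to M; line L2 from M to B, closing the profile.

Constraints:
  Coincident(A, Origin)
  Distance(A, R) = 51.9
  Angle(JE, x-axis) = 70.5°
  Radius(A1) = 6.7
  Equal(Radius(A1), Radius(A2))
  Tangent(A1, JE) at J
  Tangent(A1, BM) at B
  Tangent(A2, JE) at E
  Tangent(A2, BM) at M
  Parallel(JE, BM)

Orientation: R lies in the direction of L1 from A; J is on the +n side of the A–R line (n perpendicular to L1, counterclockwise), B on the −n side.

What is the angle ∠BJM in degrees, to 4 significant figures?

75.52°

The slot axis is L1's direction at 70.5°, so u = (cos 70.5°, sin 70.5°) = (0.3338, 0.9426) and n = (−sin 70.5°, cos 70.5°) = (-0.9426, 0.3338). A is at the origin and R lies 51.9 along u from A, so R = 51.9·u = (17.32, 48.92). Tangency of A1 to both parallel lines with radius 6.7 puts J and B at A ± 6.7·n: J = (-6.316, 2.237), B = (6.316, -2.237). Equal radii place E and M the same way about R: E = R + 6.7·n = (11.01, 51.16), M = R − 6.7·n = (23.64, 46.69). Then cos ∠BJM = JB·JM / (|JB||JM|), giving 75.52°.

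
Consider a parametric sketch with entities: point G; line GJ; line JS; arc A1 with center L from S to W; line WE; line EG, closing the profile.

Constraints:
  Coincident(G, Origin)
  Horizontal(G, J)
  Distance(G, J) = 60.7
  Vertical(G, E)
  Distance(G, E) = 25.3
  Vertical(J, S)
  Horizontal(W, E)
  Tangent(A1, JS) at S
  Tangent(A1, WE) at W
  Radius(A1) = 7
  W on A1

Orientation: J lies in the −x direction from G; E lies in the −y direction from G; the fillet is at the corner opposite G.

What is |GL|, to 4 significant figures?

56.73

G is at the origin; GJ is horizontal with |GJ| = 60.7 and J on the −x side, so J = (-60.70, 0.000). G and E share the same x with |GE| = 25.3 and E on the −y side, so E = (0.000, -25.30). The virtual corner opposite G is at (-60.70, -25.30). Since A1 is tangent to JS there, LS ⟂ JS and A1 meets WE tangentially, so LW is at right angles to WE, with radius 7.0, so the center L sits 7.0 in from both sides at L = (-53.70, -18.30). Then |GL| = |L − G| = 56.73.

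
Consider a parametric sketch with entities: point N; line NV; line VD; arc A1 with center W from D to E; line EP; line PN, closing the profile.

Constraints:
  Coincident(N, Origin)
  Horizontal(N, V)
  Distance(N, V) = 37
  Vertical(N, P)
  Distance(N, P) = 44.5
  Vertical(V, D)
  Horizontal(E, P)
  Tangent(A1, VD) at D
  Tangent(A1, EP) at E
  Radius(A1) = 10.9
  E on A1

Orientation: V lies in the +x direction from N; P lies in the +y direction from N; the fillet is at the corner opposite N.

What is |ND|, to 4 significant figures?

49.98

N is at the origin; N and V share the same y with |NV| = 37.0 and V on the +x side, so V = (37.00, 0.000). N and P share the same x with |NP| = 44.5 and P on the +y side, so P = (0.000, 44.50). The virtual corner opposite N is at (37.00, 44.50). Since A1 is tangent to VD there, WD ⟂ VD and A1 meets EP tangentially, so WE is at right angles to EP, with radius 10.9, so the center W sits 10.9 in from both sides at W = (26.10, 33.60). That places the tangent points at D = (37.00, 33.60) on VD and E = (26.10, 44.50) on EP. Then |ND| = |D − N| = 49.98.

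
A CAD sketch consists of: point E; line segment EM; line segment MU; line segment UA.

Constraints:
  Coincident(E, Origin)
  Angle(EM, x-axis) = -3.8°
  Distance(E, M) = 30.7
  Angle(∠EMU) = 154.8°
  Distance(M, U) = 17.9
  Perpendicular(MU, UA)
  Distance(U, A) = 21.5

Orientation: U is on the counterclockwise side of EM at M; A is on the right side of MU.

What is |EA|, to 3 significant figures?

57.3

E is at the origin; EM runs at -3.8° with length 30.7, so M = 30.7·(cos -3.8°, sin -3.8°) = (30.6, -2.03). ∠EMU = 154.8°, so MU runs at -3.8° + (180° − 154.8°) = 21.4° from the x-axis; with |MU| = 17.9, U = M + 17.9·(cos 21.4°, sin 21.4°) = (47.3, 4.50). MU ⟂ UA; with |UA| = 21.5 on the right of MU, A = U + 21.5·(0.365, -0.931) = (55.1, -15.5). Then |EA| = |A − E| = 57.3.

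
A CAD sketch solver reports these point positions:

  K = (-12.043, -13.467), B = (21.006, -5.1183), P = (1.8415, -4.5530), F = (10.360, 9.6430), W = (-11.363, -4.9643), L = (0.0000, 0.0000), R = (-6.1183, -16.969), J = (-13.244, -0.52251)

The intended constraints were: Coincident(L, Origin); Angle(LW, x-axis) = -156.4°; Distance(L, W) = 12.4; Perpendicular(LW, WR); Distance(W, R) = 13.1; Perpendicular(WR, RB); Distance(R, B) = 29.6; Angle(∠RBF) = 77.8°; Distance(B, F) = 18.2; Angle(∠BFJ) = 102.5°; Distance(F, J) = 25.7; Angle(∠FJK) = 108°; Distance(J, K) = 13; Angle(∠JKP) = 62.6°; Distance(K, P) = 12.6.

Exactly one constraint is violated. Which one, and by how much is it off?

Distance(K, P) = 12.6 — off by 3.90.

L = (0.00, 0.00) ✓; LW at -156.4° ✓; |LW| = 12.40 ✓; ∠(LW, WR) = 90.00° ✓; |WR| = 13.10 ✓; ∠(WR, RB) = 90.00° ✓; |RB| = 29.60 ✓; ∠RBF = 77.80° ✓; |BF| = 18.20 ✓; ∠BFJ = 102.5° ✓; |FJ| = 25.70 ✓; ∠FJK = 108.0° ✓; |JK| = 13.00 ✓; ∠JKP = 62.60° ✓; |KP| = 16.50 ✗.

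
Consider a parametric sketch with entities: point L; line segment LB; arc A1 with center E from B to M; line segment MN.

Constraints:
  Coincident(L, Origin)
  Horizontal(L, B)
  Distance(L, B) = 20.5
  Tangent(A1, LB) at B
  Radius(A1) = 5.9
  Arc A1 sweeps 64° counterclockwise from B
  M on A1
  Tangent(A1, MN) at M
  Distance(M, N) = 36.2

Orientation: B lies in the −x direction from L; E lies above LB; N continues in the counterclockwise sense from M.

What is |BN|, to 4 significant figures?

41.63

On A1, B sits at bearing -90° from E; a 64° counterclockwise sweep puts M at bearing -26°, so M = E + 5.9·(cos -26°, sin -26°) = (-15.20, 3.314). The tangent condition forces EM to be normal to MN, so MN runs along (−sin -26°, cos -26°); with |MN| = 36.2, N = (0.6719, 35.85). Then |BN| = |N − B| = 41.63.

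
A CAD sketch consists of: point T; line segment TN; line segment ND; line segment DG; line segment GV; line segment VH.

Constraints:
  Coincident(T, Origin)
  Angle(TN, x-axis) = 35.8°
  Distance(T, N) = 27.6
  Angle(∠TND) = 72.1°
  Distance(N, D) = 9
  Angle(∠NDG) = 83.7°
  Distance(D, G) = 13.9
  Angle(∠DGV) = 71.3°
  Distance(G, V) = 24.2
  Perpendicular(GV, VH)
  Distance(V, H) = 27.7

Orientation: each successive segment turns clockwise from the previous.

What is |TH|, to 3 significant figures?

49.1

∠DGV = 71.3° gives GV at 82.9° from the x-axis; with |GV| = 24.2, V = (14.5, 28.8). The perpendicularity gives VH at right angles to GV, so VH runs at -7.10°; with |VH| = 27.7, H = (42.0, 25.4). Then |TH| = |H − T| = 49.1.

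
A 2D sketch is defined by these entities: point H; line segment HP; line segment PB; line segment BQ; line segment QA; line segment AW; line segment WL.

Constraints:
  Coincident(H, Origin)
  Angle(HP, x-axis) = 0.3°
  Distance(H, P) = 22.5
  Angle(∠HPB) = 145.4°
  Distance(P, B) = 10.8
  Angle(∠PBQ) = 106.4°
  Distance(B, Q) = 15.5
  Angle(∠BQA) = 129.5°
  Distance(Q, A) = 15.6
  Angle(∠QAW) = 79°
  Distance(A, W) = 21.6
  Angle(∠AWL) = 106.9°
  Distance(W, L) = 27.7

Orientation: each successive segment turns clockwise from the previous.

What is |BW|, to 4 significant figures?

23.25

∠BQA = 129.5° gives QA at -158.4° from the x-axis; with |QA| = 15.6, A = (12.15, -26.46). ∠QAW = 79.0° gives AW at 100.6° from the x-axis; with |AW| = 21.6, W = (8.180, -5.229). Then |BW| = |W − B| = 23.25.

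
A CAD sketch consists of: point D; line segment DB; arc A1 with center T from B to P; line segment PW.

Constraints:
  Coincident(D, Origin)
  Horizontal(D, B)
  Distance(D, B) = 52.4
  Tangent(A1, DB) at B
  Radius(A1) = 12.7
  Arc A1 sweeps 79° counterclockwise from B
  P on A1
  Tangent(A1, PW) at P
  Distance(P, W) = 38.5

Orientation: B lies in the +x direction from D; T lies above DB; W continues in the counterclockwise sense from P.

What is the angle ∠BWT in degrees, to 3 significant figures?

6.86°

D is at the origin; DB is horizontal with |DB| = 52.4 and B on the +x side, so B = (52.4, 0.00). A1 meets DB tangentially, so TB is at right angles to DB, so T = B + (0, 12.7) = (52.4, 12.7). On A1, B sits at bearing -90° from T; a 79° counterclockwise sweep puts P at bearing -11°, so P = T + 12.7·(cos -11°, sin -11°) = (64.9, 10.3). A1 meets PW tangentially, so TP is at right angles to PW, so PW runs along (−sin -11°, cos -11°); with |PW| = 38.5, W = (72.2, 48.1). Then cos ∠BWT = WB·WT / (|WB||WT|), giving 6.86°.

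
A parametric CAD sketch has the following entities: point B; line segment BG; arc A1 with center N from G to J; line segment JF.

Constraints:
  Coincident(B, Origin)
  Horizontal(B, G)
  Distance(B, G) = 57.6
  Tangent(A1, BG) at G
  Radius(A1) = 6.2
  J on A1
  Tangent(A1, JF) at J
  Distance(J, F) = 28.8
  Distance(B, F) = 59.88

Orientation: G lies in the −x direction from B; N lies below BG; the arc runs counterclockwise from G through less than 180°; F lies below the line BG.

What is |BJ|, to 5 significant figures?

63.689

Checks: |NJ| = 6.200 ✓; ∠(NJ, JF) = 90.00° ✓; |JF| = 28.80 ✓; |BF| = 59.88 ✓.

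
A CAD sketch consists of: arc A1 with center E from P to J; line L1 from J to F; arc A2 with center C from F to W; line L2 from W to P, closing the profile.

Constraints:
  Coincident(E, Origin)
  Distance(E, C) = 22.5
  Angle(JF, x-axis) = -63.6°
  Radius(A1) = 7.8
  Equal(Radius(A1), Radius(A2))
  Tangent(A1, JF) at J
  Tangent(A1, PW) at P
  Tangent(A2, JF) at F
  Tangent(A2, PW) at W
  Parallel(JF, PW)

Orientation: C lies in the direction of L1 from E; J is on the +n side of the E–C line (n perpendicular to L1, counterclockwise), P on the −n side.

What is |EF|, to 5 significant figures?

23.814

Tangency of A1 to both parallel lines with radius 7.8 puts J and P at E ± 7.8·n: J = (6.9866, 3.4682), P = (-6.9866, -3.4682). Equal radii place F and W the same way about C: F = C + 7.8·n = (16.991, -16.685), W = C − 7.8·n = (3.0177, -23.622). Then |EF| = |F − E| = 23.814.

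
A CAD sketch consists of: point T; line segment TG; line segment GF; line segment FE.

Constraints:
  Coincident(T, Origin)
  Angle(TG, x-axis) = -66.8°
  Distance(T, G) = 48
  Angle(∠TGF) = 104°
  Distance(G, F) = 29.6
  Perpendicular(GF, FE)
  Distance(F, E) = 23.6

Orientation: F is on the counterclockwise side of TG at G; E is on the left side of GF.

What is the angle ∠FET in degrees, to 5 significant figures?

119.14°

∠TGF = 104.0°, so GF runs at -66.8° + (180° − 104.0°) = 9.2000° from the x-axis; with |GF| = 29.6, F = G + 29.6·(cos 9.2000°, sin 9.2000°) = (48.128, -39.386). GF ⟂ FE; with |FE| = 23.6 on the left of GF, E = F + 23.6·(-0.15988, 0.98714) = (44.355, -16.090). Then cos ∠FET = EF·ET / (|EF||ET|), giving 119.14°.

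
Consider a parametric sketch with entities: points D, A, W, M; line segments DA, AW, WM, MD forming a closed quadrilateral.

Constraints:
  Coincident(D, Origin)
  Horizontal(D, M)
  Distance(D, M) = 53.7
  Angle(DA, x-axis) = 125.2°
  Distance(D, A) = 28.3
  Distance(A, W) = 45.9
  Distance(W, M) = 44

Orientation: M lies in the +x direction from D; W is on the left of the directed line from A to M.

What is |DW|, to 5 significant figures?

45.211

Checks: |AW| = 45.90 ✓; |WM| = 44.00 ✓.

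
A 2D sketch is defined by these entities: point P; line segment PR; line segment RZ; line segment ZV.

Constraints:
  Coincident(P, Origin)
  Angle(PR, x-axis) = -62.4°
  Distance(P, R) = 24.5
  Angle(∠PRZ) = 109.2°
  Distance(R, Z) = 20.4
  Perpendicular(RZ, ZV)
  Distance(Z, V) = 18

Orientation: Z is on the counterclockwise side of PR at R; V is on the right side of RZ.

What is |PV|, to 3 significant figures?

50.0

P is at the origin; PR runs at -62.4° with length 24.5, so R = 24.5·(cos -62.4°, sin -62.4°) = (11.4, -21.7). ∠PRZ = 109.2°, so RZ runs at -62.4° + (180° − 109.2°) = 8.40° from the x-axis; with |RZ| = 20.4, Z = R + 20.4·(cos 8.40°, sin 8.40°) = (31.5, -18.7). The perpendicularity gives ZV at right angles to RZ; with |ZV| = 18.0 on the right of RZ, V = Z + 18.0·(0.146, -0.989) = (34.2, -36.5). Then |PV| = |V − P| = 50.0.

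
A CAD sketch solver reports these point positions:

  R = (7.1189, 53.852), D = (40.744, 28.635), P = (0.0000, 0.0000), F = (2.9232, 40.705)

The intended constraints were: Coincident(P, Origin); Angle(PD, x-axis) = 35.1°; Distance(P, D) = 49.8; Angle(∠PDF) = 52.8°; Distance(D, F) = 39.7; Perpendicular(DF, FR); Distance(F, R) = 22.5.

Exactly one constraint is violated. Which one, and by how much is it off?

Distance(F, R) = 22.5 — off by 8.70.

P = (0.00, 0.00) ✓; PD at 35.10° ✓; |PD| = 49.80 ✓; ∠PDF = 52.80° ✓; |DF| = 39.70 ✓; ∠(DF, FR) = 90.00° ✓; |FR| = 13.80 ✗.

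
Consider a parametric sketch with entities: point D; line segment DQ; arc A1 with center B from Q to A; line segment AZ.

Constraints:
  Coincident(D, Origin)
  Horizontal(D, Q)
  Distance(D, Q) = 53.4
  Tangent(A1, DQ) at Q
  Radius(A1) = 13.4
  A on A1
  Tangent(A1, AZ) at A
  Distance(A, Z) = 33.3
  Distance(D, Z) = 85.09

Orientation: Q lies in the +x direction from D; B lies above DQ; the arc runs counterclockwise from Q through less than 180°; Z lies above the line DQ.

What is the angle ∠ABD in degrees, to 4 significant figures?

154.3°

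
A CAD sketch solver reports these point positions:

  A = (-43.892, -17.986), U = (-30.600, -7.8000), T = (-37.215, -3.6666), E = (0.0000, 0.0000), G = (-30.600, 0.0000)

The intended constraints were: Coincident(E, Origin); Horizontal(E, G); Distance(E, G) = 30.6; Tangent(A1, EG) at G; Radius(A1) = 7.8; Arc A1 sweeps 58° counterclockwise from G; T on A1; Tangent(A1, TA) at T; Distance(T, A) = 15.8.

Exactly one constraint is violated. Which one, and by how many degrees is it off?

Tangent(A1, TA) at T — off by 7.00°.

E = (0.00, 0.00) ✓; E.y = 0.00, G.y = 0.00 ✓; |EG| = 30.60 ✓; ∠(UG, GE) = 90.00° ✓; |UG| = 7.800 ✓; bearing(U→T) − bearing(U→G) = 58.00° ✓; |UT| = 7.800 ✓; ∠(UT, TA) = 83.00° ✗; |TA| = 15.80 ✓.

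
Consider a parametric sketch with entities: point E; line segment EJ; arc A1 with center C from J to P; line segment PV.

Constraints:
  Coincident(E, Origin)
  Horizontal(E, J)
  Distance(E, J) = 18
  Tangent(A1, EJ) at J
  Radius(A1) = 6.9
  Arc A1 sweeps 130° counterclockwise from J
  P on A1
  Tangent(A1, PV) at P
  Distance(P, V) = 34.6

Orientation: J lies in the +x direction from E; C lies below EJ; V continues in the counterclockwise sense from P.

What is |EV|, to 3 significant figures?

51.5

E is at the origin; E and J share the same y with |EJ| = 18.0 and J on the +x side, so J = (18.0, 0.00). Since A1 is tangent to EJ there, CJ ⟂ EJ, so C = J + (0, -6.9) = (18.0, -6.90). On A1, J sits at bearing 90° from C; a 130° counterclockwise sweep puts P at bearing 220°, so P = C + 6.9·(cos 220°, sin 220°) = (12.7, -11.3). Since A1 is tangent to PV there, CP ⟂ PV, so PV runs along (−sin 220°, cos 220°); with |PV| = 34.6, V = (35.0, -37.8). Then |EV| = |V − E| = 51.5.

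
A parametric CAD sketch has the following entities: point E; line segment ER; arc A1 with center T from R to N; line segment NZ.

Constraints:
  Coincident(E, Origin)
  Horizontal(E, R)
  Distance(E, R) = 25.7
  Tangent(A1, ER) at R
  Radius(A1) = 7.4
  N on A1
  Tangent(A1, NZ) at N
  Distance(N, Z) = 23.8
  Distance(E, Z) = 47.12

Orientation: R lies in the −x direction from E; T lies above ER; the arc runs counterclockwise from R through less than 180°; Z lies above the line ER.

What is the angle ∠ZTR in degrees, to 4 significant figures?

154.5°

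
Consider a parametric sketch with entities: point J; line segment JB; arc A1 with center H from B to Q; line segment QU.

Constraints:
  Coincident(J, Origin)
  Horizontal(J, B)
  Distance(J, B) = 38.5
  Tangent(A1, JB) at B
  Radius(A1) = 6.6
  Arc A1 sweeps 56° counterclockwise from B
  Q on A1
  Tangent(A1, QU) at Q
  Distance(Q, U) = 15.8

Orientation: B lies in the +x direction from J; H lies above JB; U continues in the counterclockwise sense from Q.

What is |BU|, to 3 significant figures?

21.5

On A1, B sits at bearing -90° from H; a 56° counterclockwise sweep puts Q at bearing -34°, so Q = H + 6.6·(cos -34°, sin -34°) = (44.0, 2.91). The tangent condition forces HQ to be normal to QU, so QU runs along (−sin -34°, cos -34°); with |QU| = 15.8, U = (52.8, 16.0). Then |BU| = |U − B| = 21.5.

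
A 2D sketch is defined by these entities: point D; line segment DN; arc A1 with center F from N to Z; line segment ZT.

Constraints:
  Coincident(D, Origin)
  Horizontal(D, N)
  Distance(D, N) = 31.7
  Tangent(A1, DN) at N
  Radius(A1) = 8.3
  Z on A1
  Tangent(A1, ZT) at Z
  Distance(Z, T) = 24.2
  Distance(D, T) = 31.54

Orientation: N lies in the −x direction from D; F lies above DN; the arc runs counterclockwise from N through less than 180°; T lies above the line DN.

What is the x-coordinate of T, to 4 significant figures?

-15.05

Checks: ∠(FN, ND) = 90.00° ✓; |FZ| = 8.300 ✓; ∠(FZ, ZT) = 90.00° ✓; |ZT| = 24.20 ✓; |DT| = 31.54 ✓.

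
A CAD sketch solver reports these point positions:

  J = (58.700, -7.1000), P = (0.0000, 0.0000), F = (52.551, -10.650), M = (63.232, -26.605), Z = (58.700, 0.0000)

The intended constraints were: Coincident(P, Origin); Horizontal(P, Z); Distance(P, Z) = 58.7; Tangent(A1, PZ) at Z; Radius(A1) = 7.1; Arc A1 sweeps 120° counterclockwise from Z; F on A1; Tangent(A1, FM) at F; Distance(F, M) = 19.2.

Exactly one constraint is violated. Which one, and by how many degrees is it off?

Tangent(A1, FM) at F — off by 3.80°.

P = (0.00, 0.00) ✓; P.y = 0.00, Z.y = 0.00 ✓; |PZ| = 58.70 ✓; ∠(JZ, ZP) = 90.00° ✓; |JZ| = 7.100 ✓; bearing(J→F) − bearing(J→Z) = 120.0° ✓; |JF| = 7.100 ✓; ∠(JF, FM) = 86.20° ✗; |FM| = 19.20 ✓.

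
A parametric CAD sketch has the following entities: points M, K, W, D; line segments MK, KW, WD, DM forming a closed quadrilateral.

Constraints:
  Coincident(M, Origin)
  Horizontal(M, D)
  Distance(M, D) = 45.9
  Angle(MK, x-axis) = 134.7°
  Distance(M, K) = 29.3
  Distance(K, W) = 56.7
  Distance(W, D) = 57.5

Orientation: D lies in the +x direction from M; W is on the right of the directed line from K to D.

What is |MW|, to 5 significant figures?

32.589

M is at the origin; MD is horizontal with |MD| = 45.9 and D in +x, so D = (45.9, 0). MK runs at 134.7° with |MK| = 29.3, so K = (-20.609, 20.826). W is determined by |KW| = 56.7 and |WD| = 57.5 together: it lies at the intersection of circle(K, 56.7) and circle(D, 57.5). With |KD| = 69.694, the foot of the radical line on KD is 34.192 from K and the perpendicular offset is √(56.7² − 34.192²) = 45.231. Taking the right-of-KD solution: W = (-1.4964, -32.555).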